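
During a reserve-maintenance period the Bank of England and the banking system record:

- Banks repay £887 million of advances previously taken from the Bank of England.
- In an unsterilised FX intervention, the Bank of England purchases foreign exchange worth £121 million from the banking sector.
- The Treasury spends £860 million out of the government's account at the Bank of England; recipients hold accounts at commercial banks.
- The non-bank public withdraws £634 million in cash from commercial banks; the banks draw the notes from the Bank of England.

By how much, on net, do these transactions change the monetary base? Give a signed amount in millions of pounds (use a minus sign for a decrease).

+£94 million

Discount-window repayment £887 million: Bank of England balance sheet contracts → −£887M.
FX purchase £121 million: Bank of England balance sheet expands → +£121M.
Government spending £860 million: a non-base liability converts back to reserves → +£860M.
Currency withdrawal £634 million: just a shift between currency and reserves — both are base money → 0.
Net: −887 + 121 + 860 + 0 = +£94 million.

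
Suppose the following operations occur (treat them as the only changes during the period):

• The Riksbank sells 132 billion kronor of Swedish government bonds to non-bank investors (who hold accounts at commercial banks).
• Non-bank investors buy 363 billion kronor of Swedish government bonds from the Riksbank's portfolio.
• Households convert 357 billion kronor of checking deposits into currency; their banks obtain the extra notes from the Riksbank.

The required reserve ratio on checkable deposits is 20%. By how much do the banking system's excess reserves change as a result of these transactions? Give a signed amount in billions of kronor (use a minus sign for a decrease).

-681.6 billion

Asset sale (to non-banks) 132 billion kronor: reserves −132B, deposits −132B.
Asset sale (to non-banks) 363 billion kronor: reserves −363B, deposits −363B.
Currency withdrawal 357 billion kronor: reserves −357B, deposits −357B.
Totals: Δreserves = −852B, Δdeposits = −852B.
Δrequired reserves = 20% × −852B = −170.4B.
Δexcess reserves = Δreserves − Δrequired = −852B − (−170.4B) = -681.6 billion.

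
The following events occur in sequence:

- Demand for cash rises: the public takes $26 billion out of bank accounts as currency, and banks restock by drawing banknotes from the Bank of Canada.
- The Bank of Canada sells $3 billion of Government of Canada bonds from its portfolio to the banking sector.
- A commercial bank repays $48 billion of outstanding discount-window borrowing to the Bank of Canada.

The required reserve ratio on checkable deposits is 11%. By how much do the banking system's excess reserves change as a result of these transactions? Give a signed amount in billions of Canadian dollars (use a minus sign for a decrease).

-$74.14 billion

Currency withdrawal $26 billion: reserves −$26B, deposits −$26B.
OMO sale (to banks) $3 billion: reserves −$3B, deposits 0.
Discount-window repayment $48 billion: reserves −$48B, deposits 0.
Totals: Δreserves = −$77B, Δdeposits = −$26B.
Δrequired reserves = 11% × −$26B = −$2.86B.
Δexcess reserves = Δreserves − Δrequired = −$77B − (−$2.86B) = -$74.14 billion.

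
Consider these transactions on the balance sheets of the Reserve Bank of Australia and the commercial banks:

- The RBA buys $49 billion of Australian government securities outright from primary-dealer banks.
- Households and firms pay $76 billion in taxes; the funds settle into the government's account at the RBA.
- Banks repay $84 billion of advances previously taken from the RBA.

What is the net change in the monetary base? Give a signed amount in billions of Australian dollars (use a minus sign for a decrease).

RBA balance sheet:
  Assets:      Securities +$49B, Loans to banks −$84B
  Liabilities: Bank reserves −$111B, Government deposits +$76B
Commercial banking system:
  Assets:      Reserves at CB −$111B, Securities −$49B
  Liabilities: Checkable deposits −$76B, Borrowings from CB −$84B
Monetary base = currency + reserves: 0 + (−$111B) = -$111 billion.

-$111 billion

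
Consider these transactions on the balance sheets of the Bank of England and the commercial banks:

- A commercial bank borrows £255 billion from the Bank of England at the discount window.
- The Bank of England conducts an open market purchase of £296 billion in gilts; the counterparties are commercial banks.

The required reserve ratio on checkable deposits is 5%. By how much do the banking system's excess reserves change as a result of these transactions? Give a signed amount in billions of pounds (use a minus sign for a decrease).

+£551 billion

Discount-window loan £255 billion: reserves +£255B, deposits 0.
OMO purchase (from banks) £296 billion: reserves +£296B, deposits 0.
Totals: Δreserves = +£551B, Δdeposits = 0.
Δrequired reserves = 5% × 0 = 0.
Δexcess reserves = Δreserves − Δrequired = +£551B − (0) = +£551 billion.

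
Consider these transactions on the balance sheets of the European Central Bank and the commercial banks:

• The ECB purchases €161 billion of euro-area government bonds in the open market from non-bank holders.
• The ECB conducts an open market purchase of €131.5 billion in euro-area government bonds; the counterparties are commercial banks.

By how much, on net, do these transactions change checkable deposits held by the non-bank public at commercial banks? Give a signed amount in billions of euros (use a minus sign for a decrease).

+€161 billion

Asset purchase (from non-banks) €161 billion: non-bank counterparties' bank balances rise → +€161B.
OMO purchase (from banks) €131.5 billion: the counterparty is a bank, so public deposits are unchanged → 0.
Net: 161 + 0 = +€161 billion.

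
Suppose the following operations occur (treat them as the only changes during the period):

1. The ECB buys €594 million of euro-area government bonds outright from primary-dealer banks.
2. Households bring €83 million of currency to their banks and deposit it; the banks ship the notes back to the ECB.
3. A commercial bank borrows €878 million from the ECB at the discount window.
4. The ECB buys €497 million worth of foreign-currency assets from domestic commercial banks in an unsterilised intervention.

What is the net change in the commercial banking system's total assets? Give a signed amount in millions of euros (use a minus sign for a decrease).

+€961 million

ECB balance sheet:
  Assets:      Securities +€594M, Loans to banks +€878M, Foreign assets +€497M
  Liabilities: Bank reserves +€2052M, Currency in circulation −€83M
Commercial banking system:
  Assets:      Reserves at CB +€2052M, Securities −€594M, Foreign assets −€497M
  Liabilities: Checkable deposits +€83M, Borrowings from CB +€878M
Change in total bank assets = +€961 million.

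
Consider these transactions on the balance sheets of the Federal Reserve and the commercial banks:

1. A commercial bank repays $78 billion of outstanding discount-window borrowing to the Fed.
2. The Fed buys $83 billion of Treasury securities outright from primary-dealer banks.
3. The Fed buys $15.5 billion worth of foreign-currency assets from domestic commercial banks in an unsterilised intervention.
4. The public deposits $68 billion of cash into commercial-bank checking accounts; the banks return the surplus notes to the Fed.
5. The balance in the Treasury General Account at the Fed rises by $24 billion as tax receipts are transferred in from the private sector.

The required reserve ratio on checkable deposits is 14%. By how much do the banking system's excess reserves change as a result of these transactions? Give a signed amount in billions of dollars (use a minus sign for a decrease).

Discount-window repayment $78 billion: reserves −$78B, deposits 0.
OMO purchase (from banks) $83 billion: reserves +$83B, deposits 0.
FX purchase $15.5 billion: reserves +$15.5B, deposits 0.
Currency deposit $68 billion: reserves +$68B, deposits +$68B.
Government account inflow $24 billion: reserves −$24B, deposits −$24B.
Totals: Δreserves = +$64.5B, Δdeposits = +$44B.
Δrequired reserves = 14% × +$44B = +$6.16B.
Δexcess reserves = Δreserves − Δrequired = +$64.5B − (+$6.16B) = +$58.34 billion.

+$58.34 billion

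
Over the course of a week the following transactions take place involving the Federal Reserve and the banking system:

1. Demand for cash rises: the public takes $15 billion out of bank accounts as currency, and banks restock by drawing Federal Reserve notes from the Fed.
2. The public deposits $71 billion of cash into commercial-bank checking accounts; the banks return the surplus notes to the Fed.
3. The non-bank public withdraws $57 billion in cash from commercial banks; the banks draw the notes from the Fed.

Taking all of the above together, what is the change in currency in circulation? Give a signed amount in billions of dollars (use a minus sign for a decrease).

+$1 billion

Currency withdrawal $15 billion: notes leave the central bank → +$15B.
Currency deposit $71 billion: notes return to the central bank → −$71B.
Currency withdrawal $57 billion: notes leave the central bank → +$57B.
Net: 15 − 71 + 57 = +$1 billion.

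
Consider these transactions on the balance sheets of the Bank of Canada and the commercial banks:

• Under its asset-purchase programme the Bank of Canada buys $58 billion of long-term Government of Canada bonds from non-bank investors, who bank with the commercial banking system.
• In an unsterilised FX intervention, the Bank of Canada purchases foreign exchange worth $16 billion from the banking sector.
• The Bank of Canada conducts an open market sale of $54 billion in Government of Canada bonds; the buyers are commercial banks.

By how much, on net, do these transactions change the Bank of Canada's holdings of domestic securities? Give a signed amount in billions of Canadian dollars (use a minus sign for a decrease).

+$4 billion

Bank of Canada balance sheet:
  Assets:      Securities +$4B, Foreign assets +$16B
  Liabilities: Bank reserves +$20B
Commercial banking system:
  Assets:      Reserves at CB +$20B, Securities +$54B, Foreign assets −$16B
  Liabilities: Checkable deposits +$58B
So the change in the Bank of Canada's holdings of domestic securities is +$4 billion.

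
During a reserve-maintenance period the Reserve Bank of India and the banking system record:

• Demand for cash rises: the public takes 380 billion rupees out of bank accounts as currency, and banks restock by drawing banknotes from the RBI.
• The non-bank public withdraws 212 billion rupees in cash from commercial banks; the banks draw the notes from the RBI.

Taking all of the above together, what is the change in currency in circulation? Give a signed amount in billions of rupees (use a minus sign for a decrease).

RBI balance sheet:
  Assets:      no change
  Liabilities: Bank reserves −592B, Currency in circulation +592B
So the change in currency in circulation is +592 billion.

+592 billion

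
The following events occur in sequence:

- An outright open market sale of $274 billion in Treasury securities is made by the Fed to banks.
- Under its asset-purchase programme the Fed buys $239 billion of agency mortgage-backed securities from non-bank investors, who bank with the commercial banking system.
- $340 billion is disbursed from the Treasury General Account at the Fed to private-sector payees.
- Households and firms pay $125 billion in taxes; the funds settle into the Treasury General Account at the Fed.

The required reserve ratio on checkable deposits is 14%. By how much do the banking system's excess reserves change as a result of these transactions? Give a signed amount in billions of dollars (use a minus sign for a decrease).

OMO sale (to banks) $274 billion: reserves −$274B, deposits 0.
Asset purchase (from non-banks) $239 billion: reserves +$239B, deposits +$239B.
Government spending $340 billion: reserves +$340B, deposits +$340B.
Government account inflow $125 billion: reserves −$125B, deposits −$125B.
Totals: Δreserves = +$180B, Δdeposits = +$454B.
Δrequired reserves = 14% × +$454B = +$63.56B.
Δexcess reserves = Δreserves − Δrequired = +$180B − (+$63.56B) = +$116.44 billion.

+$116.44 billion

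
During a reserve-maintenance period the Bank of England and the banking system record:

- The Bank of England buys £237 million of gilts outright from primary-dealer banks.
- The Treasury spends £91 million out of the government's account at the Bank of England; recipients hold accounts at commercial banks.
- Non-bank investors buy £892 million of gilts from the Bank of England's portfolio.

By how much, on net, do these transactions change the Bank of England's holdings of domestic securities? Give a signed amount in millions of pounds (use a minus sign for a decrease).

OMO purchase (from banks) £237 million: securities added to the Bank of England's portfolio → +£237M.
Government spending £91 million: the Bank of England's securities portfolio is untouched → 0.
Asset sale (to non-banks) £892 million: securities removed from the Bank of England's portfolio → −£892M.
Net: 237 + 0 − 892 = -£655 million.

-£655 million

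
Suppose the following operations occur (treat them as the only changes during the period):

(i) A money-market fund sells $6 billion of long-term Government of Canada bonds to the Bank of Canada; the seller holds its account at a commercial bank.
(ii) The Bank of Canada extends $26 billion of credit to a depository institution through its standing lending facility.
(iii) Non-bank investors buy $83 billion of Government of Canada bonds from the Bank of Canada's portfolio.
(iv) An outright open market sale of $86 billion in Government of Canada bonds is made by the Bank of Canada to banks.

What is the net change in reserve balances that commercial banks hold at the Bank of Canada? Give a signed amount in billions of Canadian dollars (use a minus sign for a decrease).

-$137 billion

Asset purchase (from non-banks) $6 billion: the Bank of Canada pays by crediting reserve accounts → +$6B.
Discount-window loan $26 billion: the loan is credited to the bank's reserve account → +$26B.
Asset sale (to non-banks) $83 billion: the non-bank buyers' banks settle from reserves → −$83B.
OMO sale (to banks) $86 billion: the buying banks pay out of their reserve balances → −$86B.
Net: 6 + 26 − 83 − 86 = -$137 billion.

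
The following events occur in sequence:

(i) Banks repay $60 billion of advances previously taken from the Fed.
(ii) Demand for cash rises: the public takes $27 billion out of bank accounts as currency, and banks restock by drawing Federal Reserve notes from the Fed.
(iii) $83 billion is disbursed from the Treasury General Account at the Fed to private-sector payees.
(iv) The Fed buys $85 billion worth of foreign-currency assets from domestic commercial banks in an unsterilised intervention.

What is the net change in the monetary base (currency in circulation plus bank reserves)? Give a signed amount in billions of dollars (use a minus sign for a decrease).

Fed balance sheet:
  Assets:      Loans to banks −$60B, Foreign assets +$85B
  Liabilities: Bank reserves +$81B, Currency in circulation +$27B, Government deposits −$83B
Monetary base = currency + reserves: +$27B + (+$81B) = +$108 billion.

+$108 billion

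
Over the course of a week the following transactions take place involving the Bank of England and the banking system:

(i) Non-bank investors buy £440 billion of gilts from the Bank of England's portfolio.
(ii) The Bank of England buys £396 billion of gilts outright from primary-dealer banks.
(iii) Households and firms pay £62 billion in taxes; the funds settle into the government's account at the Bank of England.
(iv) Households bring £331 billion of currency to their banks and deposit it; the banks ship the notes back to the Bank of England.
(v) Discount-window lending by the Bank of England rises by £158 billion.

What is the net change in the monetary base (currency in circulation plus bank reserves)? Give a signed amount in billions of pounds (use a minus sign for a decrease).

Bank of England balance sheet:
  Assets:      Securities −£44B, Loans to banks +£158B
  Liabilities: Bank reserves +£383B, Currency in circulation −£331B, Government deposits +£62B
Monetary base = currency + reserves: −£331B + (+£383B) = +£52 billion.

+£52 billion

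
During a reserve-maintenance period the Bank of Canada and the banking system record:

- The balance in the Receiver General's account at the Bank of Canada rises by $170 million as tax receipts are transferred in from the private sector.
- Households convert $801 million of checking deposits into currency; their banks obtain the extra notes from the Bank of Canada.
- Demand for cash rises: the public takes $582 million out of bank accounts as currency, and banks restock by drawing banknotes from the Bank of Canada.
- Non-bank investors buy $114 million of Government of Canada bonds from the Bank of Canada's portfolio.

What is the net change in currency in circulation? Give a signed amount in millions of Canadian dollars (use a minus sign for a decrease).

+$1383 million

Government account inflow $170 million: no currency enters or leaves circulation → 0.
Currency withdrawal $801 million: notes leave the central bank → +$801M.
Currency withdrawal $582 million: notes leave the central bank → +$582M.
Asset sale (to non-banks) $114 million: no currency enters or leaves circulation → 0.
Net: 0 + 801 + 582 + 0 = +$1383 million.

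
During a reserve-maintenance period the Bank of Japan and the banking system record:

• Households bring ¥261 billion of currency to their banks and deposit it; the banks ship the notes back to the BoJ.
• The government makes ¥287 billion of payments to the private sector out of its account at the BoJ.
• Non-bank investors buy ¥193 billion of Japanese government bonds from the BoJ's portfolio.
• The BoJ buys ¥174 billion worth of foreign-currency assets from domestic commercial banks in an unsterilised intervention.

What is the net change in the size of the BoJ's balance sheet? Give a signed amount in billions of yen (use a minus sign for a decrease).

-¥19 billion

Currency deposit ¥261 billion: only the composition of liabilities changes → 0.
Government spending ¥287 billion: only the composition of liabilities changes → 0.
Asset sale (to non-banks) ¥193 billion: a BoJ asset is shed → −¥193B.
FX purchase ¥174 billion: a BoJ asset is acquired → +¥174B.
Net: 0 + 0 − 193 + 174 = -¥19 billion.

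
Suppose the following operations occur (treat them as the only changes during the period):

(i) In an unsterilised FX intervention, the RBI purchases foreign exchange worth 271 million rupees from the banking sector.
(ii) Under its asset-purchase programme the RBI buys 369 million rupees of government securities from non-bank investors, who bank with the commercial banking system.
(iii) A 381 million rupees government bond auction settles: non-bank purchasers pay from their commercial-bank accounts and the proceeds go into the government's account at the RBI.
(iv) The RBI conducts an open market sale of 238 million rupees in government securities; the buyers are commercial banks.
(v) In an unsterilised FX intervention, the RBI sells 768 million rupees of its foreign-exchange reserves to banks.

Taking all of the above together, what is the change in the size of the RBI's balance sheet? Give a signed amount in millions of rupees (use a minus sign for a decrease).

FX purchase 271 million rupees: an RBI asset is acquired → +271M.
Asset purchase (from non-banks) 369 million rupees: an RBI asset is acquired → +369M.
Government account inflow 381 million rupees: only the composition of liabilities changes → 0.
OMO sale (to banks) 238 million rupees: an RBI asset is shed → −238M.
FX sale 768 million rupees: an RBI asset is shed → −768M.
Net: 271 + 369 + 0 − 238 − 768 = -366 million.

-366 million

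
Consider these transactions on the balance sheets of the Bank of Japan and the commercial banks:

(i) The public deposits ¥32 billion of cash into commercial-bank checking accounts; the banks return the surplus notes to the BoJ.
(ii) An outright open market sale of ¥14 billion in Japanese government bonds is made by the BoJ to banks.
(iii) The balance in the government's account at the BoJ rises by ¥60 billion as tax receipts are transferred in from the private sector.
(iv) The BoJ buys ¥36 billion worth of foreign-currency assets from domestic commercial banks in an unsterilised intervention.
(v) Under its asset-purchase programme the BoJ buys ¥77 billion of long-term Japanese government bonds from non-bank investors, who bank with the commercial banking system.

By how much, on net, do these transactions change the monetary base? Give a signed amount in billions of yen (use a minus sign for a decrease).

Currency deposit ¥32 billion: just a shift between currency and reserves — both are base money → 0.
OMO sale (to banks) ¥14 billion: BoJ balance sheet contracts → −¥14B.
Government account inflow ¥60 billion: reserves shift to a non-base liability → −¥60B.
FX purchase ¥36 billion: BoJ balance sheet expands → +¥36B.
Asset purchase (from non-banks) ¥77 billion: BoJ balance sheet expands → +¥77B.
Net: 0 − 14 − 60 + 36 + 77 = +¥39 billion.

+¥39 billion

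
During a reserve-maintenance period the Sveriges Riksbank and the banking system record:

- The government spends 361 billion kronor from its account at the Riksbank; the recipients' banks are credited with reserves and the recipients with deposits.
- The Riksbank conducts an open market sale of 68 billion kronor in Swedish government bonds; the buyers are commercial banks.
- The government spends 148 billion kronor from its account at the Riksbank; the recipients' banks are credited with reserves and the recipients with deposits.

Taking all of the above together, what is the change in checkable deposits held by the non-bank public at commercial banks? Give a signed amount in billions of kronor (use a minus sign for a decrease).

Riksbank balance sheet:
  Assets:      Securities −68B
  Liabilities: Bank reserves +441B, Government deposits −509B
Commercial banking system:
  Assets:      Reserves at CB +441B, Securities +68B
  Liabilities: Checkable deposits +509B
So the change in checkable deposits held by the non-bank public at commercial banks is +509 billion.

+509 billion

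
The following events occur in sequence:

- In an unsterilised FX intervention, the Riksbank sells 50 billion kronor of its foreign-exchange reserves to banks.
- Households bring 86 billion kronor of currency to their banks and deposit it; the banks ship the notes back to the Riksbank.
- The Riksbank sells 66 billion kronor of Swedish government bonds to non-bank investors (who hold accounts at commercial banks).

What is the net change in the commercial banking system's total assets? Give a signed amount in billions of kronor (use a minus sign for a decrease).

FX sale 50 billion kronor: just an asset swap on bank balance sheets → 0.
Currency deposit 86 billion kronor: bank balance sheets expand → +86B.
Asset sale (to non-banks) 66 billion kronor: bank balance sheets shrink → −66B.
Net: 0 + 86 − 66 = +20 billion.

+20 billion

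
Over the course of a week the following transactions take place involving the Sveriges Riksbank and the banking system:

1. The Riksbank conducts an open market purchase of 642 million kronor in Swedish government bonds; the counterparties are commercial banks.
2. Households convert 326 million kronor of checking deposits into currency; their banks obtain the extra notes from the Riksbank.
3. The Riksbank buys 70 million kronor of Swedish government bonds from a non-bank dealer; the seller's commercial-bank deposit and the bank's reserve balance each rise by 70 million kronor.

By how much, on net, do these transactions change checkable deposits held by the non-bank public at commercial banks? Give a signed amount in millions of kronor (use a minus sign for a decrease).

-256 million

OMO purchase (from banks) 642 million kronor: the counterparty is a bank, so public deposits are unchanged → 0.
Currency withdrawal 326 million kronor: non-bank counterparties' bank balances fall → −326M.
Asset purchase (from non-banks) 70 million kronor: non-bank counterparties' bank balances rise → +70M.
Net: 0 − 326 + 70 = -256 million.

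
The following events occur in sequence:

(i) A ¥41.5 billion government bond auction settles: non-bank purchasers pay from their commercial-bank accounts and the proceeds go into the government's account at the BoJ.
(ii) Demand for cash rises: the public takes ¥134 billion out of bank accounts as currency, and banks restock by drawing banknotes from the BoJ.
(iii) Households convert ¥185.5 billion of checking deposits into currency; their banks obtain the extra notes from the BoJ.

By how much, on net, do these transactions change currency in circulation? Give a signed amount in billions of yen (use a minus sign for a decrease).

+¥319.5 billion

Government account inflow ¥41.5 billion: no currency enters or leaves circulation → 0.
Currency withdrawal ¥134 billion: notes leave the central bank → +¥134B.
Currency withdrawal ¥185.5 billion: notes leave the central bank → +¥185.5B.
Net: 0 + 134 + 185.5 = +¥319.5 billion.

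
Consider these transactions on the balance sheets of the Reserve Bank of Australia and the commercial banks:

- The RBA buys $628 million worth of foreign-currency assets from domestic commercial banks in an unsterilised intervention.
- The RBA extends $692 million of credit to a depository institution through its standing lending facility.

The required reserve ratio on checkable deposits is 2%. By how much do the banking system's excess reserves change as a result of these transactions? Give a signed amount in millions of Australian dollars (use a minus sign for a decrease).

+$1320 million

FX purchase $628 million: reserves +$628M, deposits 0.
Discount-window loan $692 million: reserves +$692M, deposits 0.
Totals: Δreserves = +$1320M, Δdeposits = 0.
Δrequired reserves = 2% × 0 = 0.
Δexcess reserves = Δreserves − Δrequired = +$1320M − (0) = +$1320 million.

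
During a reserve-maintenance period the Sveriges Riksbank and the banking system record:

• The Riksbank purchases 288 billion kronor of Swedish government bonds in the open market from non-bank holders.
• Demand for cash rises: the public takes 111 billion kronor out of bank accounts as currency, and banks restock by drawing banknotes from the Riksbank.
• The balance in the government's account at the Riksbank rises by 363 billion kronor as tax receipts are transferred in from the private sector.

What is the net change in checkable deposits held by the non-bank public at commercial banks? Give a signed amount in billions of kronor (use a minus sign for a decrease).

Asset purchase (from non-banks) 288 billion kronor: non-bank counterparties' bank balances rise → +288B.
Currency withdrawal 111 billion kronor: non-bank counterparties' bank balances fall → −111B.
Government account inflow 363 billion kronor: non-bank counterparties' bank balances fall → −363B.
Net: 288 − 111 − 363 = -186 billion.

-186 billion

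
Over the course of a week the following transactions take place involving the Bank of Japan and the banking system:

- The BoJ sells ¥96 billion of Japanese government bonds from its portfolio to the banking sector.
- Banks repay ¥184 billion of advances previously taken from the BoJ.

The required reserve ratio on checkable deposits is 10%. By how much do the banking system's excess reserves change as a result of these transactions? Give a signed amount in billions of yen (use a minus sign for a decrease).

-¥280 billion

OMO sale (to banks) ¥96 billion: reserves −¥96B, deposits 0.
Discount-window repayment ¥184 billion: reserves −¥184B, deposits 0.
Totals: Δreserves = −¥280B, Δdeposits = 0.
Δrequired reserves = 10% × 0 = 0.
Δexcess reserves = Δreserves − Δrequired = −¥280B − (0) = -¥280 billion.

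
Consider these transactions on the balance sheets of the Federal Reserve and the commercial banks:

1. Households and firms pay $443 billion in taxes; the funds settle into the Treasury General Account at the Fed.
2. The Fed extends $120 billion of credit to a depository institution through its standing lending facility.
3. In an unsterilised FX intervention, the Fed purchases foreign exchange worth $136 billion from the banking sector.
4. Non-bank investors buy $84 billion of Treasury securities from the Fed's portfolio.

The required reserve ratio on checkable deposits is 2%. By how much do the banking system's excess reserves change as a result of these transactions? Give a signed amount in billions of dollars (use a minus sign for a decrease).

Government account inflow $443 billion: reserves −$443B, deposits −$443B.
Discount-window loan $120 billion: reserves +$120B, deposits 0.
FX purchase $136 billion: reserves +$136B, deposits 0.
Asset sale (to non-banks) $84 billion: reserves −$84B, deposits −$84B.
Totals: Δreserves = −$271B, Δdeposits = −$527B.
Δrequired reserves = 2% × −$527B = −$10.54B.
Δexcess reserves = Δreserves − Δrequired = −$271B − (−$10.54B) = -$260.46 billion.

-$260.46 billion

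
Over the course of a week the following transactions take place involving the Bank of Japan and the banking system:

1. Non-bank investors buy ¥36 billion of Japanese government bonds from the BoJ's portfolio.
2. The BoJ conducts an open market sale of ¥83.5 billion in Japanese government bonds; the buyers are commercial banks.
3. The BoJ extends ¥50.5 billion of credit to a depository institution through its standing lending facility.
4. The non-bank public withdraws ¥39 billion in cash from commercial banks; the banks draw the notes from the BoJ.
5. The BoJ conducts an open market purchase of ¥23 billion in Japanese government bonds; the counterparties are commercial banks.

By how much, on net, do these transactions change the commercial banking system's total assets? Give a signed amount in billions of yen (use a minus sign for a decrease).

-¥24.5 billion

Asset sale (to non-banks) ¥36 billion: bank balance sheets shrink → −¥36B.
OMO sale (to banks) ¥83.5 billion: just an asset swap on bank balance sheets → 0.
Discount-window loan ¥50.5 billion: bank balance sheets expand → +¥50.5B.
Currency withdrawal ¥39 billion: bank balance sheets shrink → −¥39B.
OMO purchase (from banks) ¥23 billion: just an asset swap on bank balance sheets → 0.
Net: −36 + 0 + 50.5 − 39 + 0 = -¥24.5 billion.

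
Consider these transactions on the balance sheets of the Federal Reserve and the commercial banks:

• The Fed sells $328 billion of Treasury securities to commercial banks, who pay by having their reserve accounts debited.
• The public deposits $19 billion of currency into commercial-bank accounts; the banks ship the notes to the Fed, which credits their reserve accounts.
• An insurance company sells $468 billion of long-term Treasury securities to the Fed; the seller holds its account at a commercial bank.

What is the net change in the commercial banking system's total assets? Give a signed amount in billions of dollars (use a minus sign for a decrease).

OMO sale (to banks) $328 billion: just an asset swap on bank balance sheets → 0.
Currency deposit $19 billion: bank balance sheets expand → +$19B.
Asset purchase (from non-banks) $468 billion: bank balance sheets expand → +$468B.
Net: 0 + 19 + 468 = +$487 billion.

+$487 billion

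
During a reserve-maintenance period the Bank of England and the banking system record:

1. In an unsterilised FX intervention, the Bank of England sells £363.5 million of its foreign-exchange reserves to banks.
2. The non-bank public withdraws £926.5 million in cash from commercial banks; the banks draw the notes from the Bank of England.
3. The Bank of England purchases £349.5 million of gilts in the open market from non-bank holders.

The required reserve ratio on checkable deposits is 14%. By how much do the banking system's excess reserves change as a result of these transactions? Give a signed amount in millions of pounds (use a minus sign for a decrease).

-£859.72 million

FX sale £363.5 million: reserves −£363.5M, deposits 0.
Currency withdrawal £926.5 million: reserves −£926.5M, deposits −£926.5M.
Asset purchase (from non-banks) £349.5 million: reserves +£349.5M, deposits +£349.5M.
Totals: Δreserves = −£940.5M, Δdeposits = −£577M.
Δrequired reserves = 14% × −£577M = −£80.78M.
Δexcess reserves = Δreserves − Δrequired = −£940.5M − (−£80.78M) = -£859.72 million.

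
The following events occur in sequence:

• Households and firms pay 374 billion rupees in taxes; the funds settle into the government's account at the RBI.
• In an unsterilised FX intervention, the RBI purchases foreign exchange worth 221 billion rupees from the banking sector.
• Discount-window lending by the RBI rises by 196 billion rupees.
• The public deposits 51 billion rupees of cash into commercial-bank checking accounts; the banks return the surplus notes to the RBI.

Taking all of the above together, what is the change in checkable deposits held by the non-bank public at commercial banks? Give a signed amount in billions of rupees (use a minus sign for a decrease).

-323 billion

RBI balance sheet:
  Assets:      Loans to banks +196B, Foreign assets +221B
  Liabilities: Bank reserves +94B, Currency in circulation −51B, Government deposits +374B
Commercial banking system:
  Assets:      Reserves at CB +94B, Foreign assets −221B
  Liabilities: Checkable deposits −323B, Borrowings from CB +196B
So the change in checkable deposits held by the non-bank public at commercial banks is -323 billion.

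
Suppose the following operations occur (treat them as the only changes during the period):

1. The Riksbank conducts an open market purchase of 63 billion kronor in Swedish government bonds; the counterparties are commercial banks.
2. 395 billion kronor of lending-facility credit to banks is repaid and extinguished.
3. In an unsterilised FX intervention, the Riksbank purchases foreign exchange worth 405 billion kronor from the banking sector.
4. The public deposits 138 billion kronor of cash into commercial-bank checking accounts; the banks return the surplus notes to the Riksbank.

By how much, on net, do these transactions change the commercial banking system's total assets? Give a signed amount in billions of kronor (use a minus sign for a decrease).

-257 billion

OMO purchase (from banks) 63 billion kronor: just an asset swap on bank balance sheets → 0.
Discount-window repayment 395 billion kronor: bank balance sheets shrink → −395B.
FX purchase 405 billion kronor: just an asset swap on bank balance sheets → 0.
Currency deposit 138 billion kronor: bank balance sheets expand → +138B.
Net: 0 − 395 + 0 + 138 = -257 billion.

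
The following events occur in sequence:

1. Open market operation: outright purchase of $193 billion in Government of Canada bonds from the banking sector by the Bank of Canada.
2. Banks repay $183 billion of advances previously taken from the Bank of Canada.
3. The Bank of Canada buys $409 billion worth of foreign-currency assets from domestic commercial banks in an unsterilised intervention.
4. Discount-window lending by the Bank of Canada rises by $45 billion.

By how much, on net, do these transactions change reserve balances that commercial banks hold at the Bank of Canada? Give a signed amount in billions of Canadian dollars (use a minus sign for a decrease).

+$464 billion

OMO purchase (from banks) $193 billion: the Bank of Canada pays by crediting reserve accounts → +$193B.
Discount-window repayment $183 billion: repayment is debited from reserves → −$183B.
FX purchase $409 billion: the Bank of Canada pays by crediting reserve accounts → +$409B.
Discount-window loan $45 billion: the loan is credited to the bank's reserve account → +$45B.
Net: 193 − 183 + 409 + 45 = +$464 billion.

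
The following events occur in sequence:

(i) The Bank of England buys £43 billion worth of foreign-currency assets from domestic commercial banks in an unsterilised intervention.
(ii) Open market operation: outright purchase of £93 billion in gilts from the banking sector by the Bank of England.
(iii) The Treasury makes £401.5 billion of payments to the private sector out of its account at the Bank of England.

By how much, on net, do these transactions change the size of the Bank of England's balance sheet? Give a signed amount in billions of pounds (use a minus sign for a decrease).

Bank of England balance sheet:
  Assets:      Securities +£93B, Foreign assets +£43B
  Liabilities: Bank reserves +£537.5B, Government deposits −£401.5B
Change in total Bank of England assets = +£136 billion.

+£136 billion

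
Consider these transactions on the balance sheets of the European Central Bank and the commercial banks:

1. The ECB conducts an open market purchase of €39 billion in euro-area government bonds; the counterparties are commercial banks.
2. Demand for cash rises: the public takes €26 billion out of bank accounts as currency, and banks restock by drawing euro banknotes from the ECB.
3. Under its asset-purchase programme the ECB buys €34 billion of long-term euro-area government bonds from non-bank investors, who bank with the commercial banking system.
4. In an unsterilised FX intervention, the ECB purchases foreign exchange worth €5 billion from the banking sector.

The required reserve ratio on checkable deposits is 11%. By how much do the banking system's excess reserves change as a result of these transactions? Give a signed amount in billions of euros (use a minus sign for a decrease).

OMO purchase (from banks) €39 billion: reserves +€39B, deposits 0.
Currency withdrawal €26 billion: reserves −€26B, deposits −€26B.
Asset purchase (from non-banks) €34 billion: reserves +€34B, deposits +€34B.
FX purchase €5 billion: reserves +€5B, deposits 0.
Totals: Δreserves = +€52B, Δdeposits = +€8B.
Δrequired reserves = 11% × +€8B = +€0.88B.
Δexcess reserves = Δreserves − Δrequired = +€52B − (+€0.88B) = +€51.12 billion.

+€51.12 billion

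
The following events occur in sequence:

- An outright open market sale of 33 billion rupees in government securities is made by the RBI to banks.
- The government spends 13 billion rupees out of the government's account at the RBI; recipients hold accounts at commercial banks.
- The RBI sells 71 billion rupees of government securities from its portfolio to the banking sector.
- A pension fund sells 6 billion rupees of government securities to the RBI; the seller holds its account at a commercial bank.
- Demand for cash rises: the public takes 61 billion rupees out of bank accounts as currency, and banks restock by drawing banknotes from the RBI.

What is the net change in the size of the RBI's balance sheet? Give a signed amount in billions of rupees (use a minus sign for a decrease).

-98 billion

RBI balance sheet:
  Assets:      Securities −98B
  Liabilities: Bank reserves −146B, Currency in circulation +61B, Government deposits −13B
Change in total RBI assets = -98 billion.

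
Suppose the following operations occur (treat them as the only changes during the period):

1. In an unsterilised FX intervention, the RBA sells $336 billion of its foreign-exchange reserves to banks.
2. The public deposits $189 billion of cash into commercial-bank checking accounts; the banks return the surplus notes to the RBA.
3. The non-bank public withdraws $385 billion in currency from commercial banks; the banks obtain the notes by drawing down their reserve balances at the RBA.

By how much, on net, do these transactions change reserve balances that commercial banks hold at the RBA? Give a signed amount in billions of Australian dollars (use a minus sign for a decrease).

-$532 billion

FX sale $336 billion: the buying banks pay out of their reserve balances → −$336B.
Currency deposit $189 billion: returned notes are swapped for reserve credit → +$189B.
Currency withdrawal $385 billion: banks swap reserves for currency → −$385B.
Net: −336 + 189 − 385 = -$532 billion.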